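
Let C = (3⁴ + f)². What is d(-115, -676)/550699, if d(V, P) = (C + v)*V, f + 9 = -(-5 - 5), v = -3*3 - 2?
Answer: -771995/550699 ≈ -1.4018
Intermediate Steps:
v = -11 (v = -9 - 2 = -11)
f = 1 (f = -9 - (-5 - 5) = -9 - 1*(-10) = -9 + 10 = 1)
C = 6724 (C = (3⁴ + 1)² = (81 + 1)² = 82² = 6724)
d(V, P) = 6713*V (d(V, P) = (6724 - 11)*V = 6713*V)
d(-115, -676)/550699 = (6713*(-115))/550699 = -771995*1/550699 = -771995/550699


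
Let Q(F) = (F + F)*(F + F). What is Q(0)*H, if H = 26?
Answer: 0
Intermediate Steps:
Q(F) = 4*F² (Q(F) = (2*F)*(2*F) = 4*F²)
Q(0)*H = (4*0²)*26 = (4*0)*26 = 0*26 = 0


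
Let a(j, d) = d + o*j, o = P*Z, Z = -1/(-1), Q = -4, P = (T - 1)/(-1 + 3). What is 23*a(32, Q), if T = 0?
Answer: -460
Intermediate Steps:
P = -½ (P = (0 - 1)/(-1 + 3) = -1/2 = -1*½ = -½ ≈ -0.50000)
Z = 1 (Z = -1*(-1) = 1)
o = -½ (o = -½*1 = -½ ≈ -0.50000)
a(j, d) = d - j/2
23*a(32, Q) = 23*(-4 - ½*32) = 23*(-4 - 16) = 23*(-20) = -460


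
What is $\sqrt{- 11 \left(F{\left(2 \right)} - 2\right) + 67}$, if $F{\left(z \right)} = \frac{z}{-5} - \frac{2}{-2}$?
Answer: $\frac{2 \sqrt{515}}{5} \approx 9.0774$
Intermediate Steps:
$F{\left(z \right)} = 1 - \frac{z}{5}$ ($F{\left(z \right)} = z \left(- \frac{1}{5}\right) - -1 = - \frac{z}{5} + 1 = 1 - \frac{z}{5}$)
$\sqrt{- 11 \left(F{\left(2 \right)} - 2\right) + 67} = \sqrt{- 11 \left(\left(1 - \frac{2}{5}\right) - 2\right) + 67} = \sqrt{- 11 \left(\frac{3}{5} - 2\right) + 67} = \sqrt{\left(-11\right) \left(- \frac{7}{5}\right) + 67} = \sqrt{\frac{77}{5} + 67} = \sqrt{\frac{412}{5}} = \frac{2 \sqrt{515}}{5}$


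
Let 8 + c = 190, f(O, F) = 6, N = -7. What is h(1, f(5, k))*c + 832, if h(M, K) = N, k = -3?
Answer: -442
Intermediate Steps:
h(M, K) = -7
c = 182 (c = -8 + 190 = 182)
h(1, f(5, k))*c + 832 = -7*182 + 832 = -1274 + 832 = -442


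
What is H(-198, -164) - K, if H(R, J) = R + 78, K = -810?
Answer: 690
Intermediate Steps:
H(R, J) = 78 + R
H(-198, -164) - K = (78 - 198) - 1*(-810) = -120 + 810 = 690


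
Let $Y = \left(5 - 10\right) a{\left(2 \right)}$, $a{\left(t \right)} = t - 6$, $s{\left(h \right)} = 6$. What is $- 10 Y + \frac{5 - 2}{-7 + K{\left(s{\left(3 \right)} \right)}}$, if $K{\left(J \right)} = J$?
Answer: $-203$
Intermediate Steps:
$a{\left(t \right)} = -6 + t$ ($a{\left(t \right)} = t - 6 = -6 + t$)
$Y = 20$ ($Y = \left(5 - 10\right) \left(-6 + 2\right) = \left(5 - 10\right) \left(-4\right) = \left(-5\right) \left(-4\right) = 20$)
$- 10 Y + \frac{5 - 2}{-7 + K{\left(s{\left(3 \right)} \right)}} = \left(-10\right) 20 + \frac{5 - 2}{-7 + 6} = -200 + \frac{3}{-1} = -200 + 3 \left(-1\right) = -200 - 3 = -203$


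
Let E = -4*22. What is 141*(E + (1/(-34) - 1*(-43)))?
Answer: -215871/34 ≈ -6349.1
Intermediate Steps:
E = -88
141*(E + (1/(-34) - 1*(-43))) = 141*(-88 + (1/(-34) - 1*(-43))) = 141*(-88 + (-1/34 + 43)) = 141*(-88 + 1461/34) = 141*(-1531/34) = -215871/34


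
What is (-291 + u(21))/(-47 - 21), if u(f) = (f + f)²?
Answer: -1473/68 ≈ -21.662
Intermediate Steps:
u(f) = 4*f² (u(f) = (2*f)² = 4*f²)
(-291 + u(21))/(-47 - 21) = (-291 + 4*21²)/(-47 - 21) = (-291 + 4*441)/(-68) = (-291 + 1764)*(-1/68) = 1473*(-1/68) = -1473/68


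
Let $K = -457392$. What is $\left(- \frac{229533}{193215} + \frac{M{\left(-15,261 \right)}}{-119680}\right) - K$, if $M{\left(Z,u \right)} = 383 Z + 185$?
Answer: $\frac{8012646241573}{17518160} \approx 4.5739 \cdot 10^{5}$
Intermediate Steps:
$M{\left(Z,u \right)} = 185 + 383 Z$
$\left(- \frac{229533}{193215} + \frac{M{\left(-15,261 \right)}}{-119680}\right) - K = \left(- \frac{229533}{193215} + \frac{185 + 383 \left(-15\right)}{-119680}\right) - -457392 = \left(\left(-229533\right) \frac{1}{193215} + \left(185 - 5745\right) \left(- \frac{1}{119680}\right)\right) + 457392 = \left(- \frac{76511}{64405} - - \frac{139}{2992}\right) + 457392 = \left(- \frac{76511}{64405} + \frac{139}{2992}\right) + 457392 = - \frac{19997147}{17518160} + 457392 = \frac{8012646241573}{17518160}$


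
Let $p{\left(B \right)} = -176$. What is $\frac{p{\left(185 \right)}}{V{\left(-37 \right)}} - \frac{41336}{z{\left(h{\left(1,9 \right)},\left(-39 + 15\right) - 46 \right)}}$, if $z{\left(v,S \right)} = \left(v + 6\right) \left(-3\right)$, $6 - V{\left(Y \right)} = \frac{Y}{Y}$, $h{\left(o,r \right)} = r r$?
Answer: $\frac{160744}{1305} \approx 123.18$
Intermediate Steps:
$h{\left(o,r \right)} = r^{2}$
$V{\left(Y \right)} = 5$ ($V{\left(Y \right)} = 6 - \frac{Y}{Y} = 6 - 1 = 5$)
$z{\left(v,S \right)} = -18 - 3 v$ ($z{\left(v,S \right)} = \left(6 + v\right) \left(-3\right) = -18 - 3 v$)
$\frac{p{\left(185 \right)}}{V{\left(-37 \right)}} - \frac{41336}{z{\left(h{\left(1,9 \right)},\left(-39 + 15\right) - 46 \right)}} = - \frac{176}{5} - \frac{41336}{-18 - 3 \cdot 9^{2}} = \left(-176\right) \frac{1}{5} - \frac{41336}{-18 - 243} = - \frac{176}{5} - \frac{41336}{-18 - 243} = - \frac{176}{5} - \frac{41336}{-261} = - \frac{176}{5} - - \frac{41336}{261} = - \frac{176}{5} + \frac{41336}{261} = \frac{160744}{1305}$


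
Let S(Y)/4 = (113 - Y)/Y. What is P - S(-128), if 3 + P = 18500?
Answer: 592145/32 ≈ 18505.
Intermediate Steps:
S(Y) = 4*(113 - Y)/Y (S(Y) = 4*((113 - Y)/Y) = 4*(113 - Y)/Y)
P = 18497 (P = -3 + 18500 = 18497)
P - S(-128) = 18497 - (-4 + 452/(-128)) = 18497 - (-4 + 452*(-1/128)) = 18497 - (-4 - 113/32) = 18497 - 1*(-241/32) = 18497 + 241/32 = 592145/32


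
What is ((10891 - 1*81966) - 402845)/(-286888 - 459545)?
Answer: 473920/746433 ≈ 0.63491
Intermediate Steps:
((10891 - 1*81966) - 402845)/(-286888 - 459545) = ((10891 - 81966) - 402845)/(-746433) = (-71075 - 402845)*(-1/746433) = -473920*(-1/746433) = 473920/746433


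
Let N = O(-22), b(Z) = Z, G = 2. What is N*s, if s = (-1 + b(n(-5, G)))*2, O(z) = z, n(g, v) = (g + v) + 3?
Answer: 44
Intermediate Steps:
n(g, v) = 3 + g + v
N = -22
s = -2 (s = (-1 + (3 - 5 + 2))*2 = (-1 + 0)*2 = -1*2 = -2)
N*s = -22*(-2) = 44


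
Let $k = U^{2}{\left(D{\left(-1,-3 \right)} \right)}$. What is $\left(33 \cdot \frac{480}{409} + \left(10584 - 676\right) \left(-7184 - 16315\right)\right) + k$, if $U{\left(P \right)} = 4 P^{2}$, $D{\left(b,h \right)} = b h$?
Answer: $- \frac{95226143724}{409} \approx -2.3283 \cdot 10^{8}$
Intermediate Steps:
$k = 1296$ ($k = \left(4 \left(\left(-1\right) \left(-3\right)\right)^{2}\right)^{2} = \left(4 \cdot 3^{2}\right)^{2} = \left(4 \cdot 9\right)^{2} = 36^{2} = 1296$)
$\left(33 \cdot \frac{480}{409} + \left(10584 - 676\right) \left(-7184 - 16315\right)\right) + k = \left(33 \cdot \frac{480}{409} + \left(10584 - 676\right) \left(-7184 - 16315\right)\right) + 1296 = \left(33 \cdot 480 \cdot \frac{1}{409} + 9908 \left(-23499\right)\right) + 1296 = \left(33 \cdot \frac{480}{409} - 232828092\right) + 1296 = \left(\frac{15840}{409} - 232828092\right) + 1296 = - \frac{95226673788}{409} + 1296 = - \frac{95226143724}{409}$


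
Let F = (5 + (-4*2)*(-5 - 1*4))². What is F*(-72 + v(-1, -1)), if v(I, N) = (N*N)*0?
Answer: -426888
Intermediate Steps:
v(I, N) = 0 (v(I, N) = N²*0 = 0)
F = 5929 (F = (5 - 8*(-5 - 4))² = (5 - 8*(-9))² = (5 + 72)² = 77² = 5929)
F*(-72 + v(-1, -1)) = 5929*(-72 + 0) = 5929*(-72) = -426888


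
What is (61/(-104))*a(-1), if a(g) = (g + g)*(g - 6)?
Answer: -427/52 ≈ -8.2115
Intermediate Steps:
a(g) = 2*g*(-6 + g) (a(g) = (2*g)*(-6 + g) = 2*g*(-6 + g))
(61/(-104))*a(-1) = (61/(-104))*(2*(-1)*(-6 - 1)) = (61*(-1/104))*(2*(-1)*(-7)) = -61/104*14 = -427/52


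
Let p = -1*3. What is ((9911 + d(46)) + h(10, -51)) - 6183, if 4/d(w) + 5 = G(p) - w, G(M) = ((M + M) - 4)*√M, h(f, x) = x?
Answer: 3555591/967 + 40*I*√3/2901 ≈ 3676.9 + 0.023882*I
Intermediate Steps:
p = -3
G(M) = √M*(-4 + 2*M) (G(M) = (2*M - 4)*√M = (-4 + 2*M)*√M = √M*(-4 + 2*M))
d(w) = 4/(-5 - w - 10*I*√3) (d(w) = 4/(-5 + (2*√(-3)*(-2 - 3) - w)) = 4/(-5 + (2*(I*√3)*(-5) - w)) = 4/(-5 + (-10*I*√3 - w)) = 4/(-5 + (-w - 10*I*√3)) = 4/(-5 - w - 10*I*√3))
((9911 + d(46)) + h(10, -51)) - 6183 = ((9911 - 4/(5 + 46 + 10*I*√3)) - 51) - 6183 = ((9911 - 4/(51 + 10*I*√3)) - 51) - 6183 = (9860 - 4/(51 + 10*I*√3)) - 6183 = 3677 - 4/(51 + 10*I*√3)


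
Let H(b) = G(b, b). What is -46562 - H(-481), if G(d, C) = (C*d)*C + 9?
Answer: 111238070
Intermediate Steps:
G(d, C) = 9 + d*C² (G(d, C) = d*C² + 9 = 9 + d*C²)
H(b) = 9 + b³ (H(b) = 9 + b*b² = 9 + b³)
-46562 - H(-481) = -46562 - (9 + (-481)³) = -46562 - (9 - 111284641) = -46562 - 1*(-111284632) = -46562 + 111284632 = 111238070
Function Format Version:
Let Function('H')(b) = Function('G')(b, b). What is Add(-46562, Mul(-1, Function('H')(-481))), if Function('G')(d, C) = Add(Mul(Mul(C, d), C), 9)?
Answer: 111238070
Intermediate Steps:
Function('G')(d, C) = Add(9, Mul(d, Pow(C, 2))) (Function('G')(d, C) = Add(Mul(d, Pow(C, 2)), 9) = Add(9, Mul(d, Pow(C, 2))))
Function('H')(b) = Add(9, Pow(b, 3)) (Function('H')(b) = Add(9, Mul(b, Pow(b, 2))) = Add(9, Pow(b, 3)))
Add(-46562, Mul(-1, Function('H')(-481))) = Add(-46562, Mul(-1, Add(9, Pow(-481, 3)))) = Add(-46562, Mul(-1, Add(9, -111284641))) = Add(-46562, Mul(-1, -111284632)) = Add(-46562, 111284632) = 111238070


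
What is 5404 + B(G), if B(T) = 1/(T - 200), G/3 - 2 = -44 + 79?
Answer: 480955/89 ≈ 5404.0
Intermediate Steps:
G = 111 (G = 6 + 3*(-44 + 79) = 6 + 3*35 = 6 + 105 = 111)
B(T) = 1/(-200 + T)
5404 + B(G) = 5404 + 1/(-200 + 111) = 5404 + 1/(-89) = 5404 - 1/89 = 480955/89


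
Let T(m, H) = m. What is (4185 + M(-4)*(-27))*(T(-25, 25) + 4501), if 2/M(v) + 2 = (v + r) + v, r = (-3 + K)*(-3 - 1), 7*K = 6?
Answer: 94506264/5 ≈ 1.8901e+7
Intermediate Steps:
K = 6/7 (K = (⅐)*6 = 6/7 ≈ 0.85714)
r = 60/7 (r = (-3 + 6/7)*(-3 - 1) = -15/7*(-4) = 60/7 ≈ 8.5714)
M(v) = 2/(46/7 + 2*v) (M(v) = 2/(-2 + ((v + 60/7) + v)) = 2/(-2 + ((60/7 + v) + v)) = 2/(-2 + (60/7 + 2*v)) = 2/(46/7 + 2*v))
(4185 + M(-4)*(-27))*(T(-25, 25) + 4501) = (4185 + (7/(23 + 7*(-4)))*(-27))*(-25 + 4501) = (4185 + (7/(23 - 28))*(-27))*4476 = (4185 + (7/(-5))*(-27))*4476 = (4185 + (7*(-⅕))*(-27))*4476 = (4185 - 7/5*(-27))*4476 = (4185 + 189/5)*4476 = (21114/5)*4476 = 94506264/5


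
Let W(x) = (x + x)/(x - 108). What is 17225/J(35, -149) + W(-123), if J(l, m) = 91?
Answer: 14657/77 ≈ 190.35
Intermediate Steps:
W(x) = 2*x/(-108 + x) (W(x) = (2*x)/(-108 + x) = 2*x/(-108 + x))
17225/J(35, -149) + W(-123) = 17225/91 + 2*(-123)/(-108 - 123) = 17225*(1/91) + 2*(-123)/(-231) = 1325/7 + 2*(-123)*(-1/231) = 1325/7 + 82/77 = 14657/77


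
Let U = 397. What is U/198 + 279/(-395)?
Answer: 101573/78210 ≈ 1.2987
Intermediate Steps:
U/198 + 279/(-395) = 397/198 + 279/(-395) = 397*(1/198) + 279*(-1/395) = 397/198 - 279/395 = 101573/78210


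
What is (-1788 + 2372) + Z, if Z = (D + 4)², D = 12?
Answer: 840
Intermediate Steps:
Z = 256 (Z = (12 + 4)² = 16² = 256)
(-1788 + 2372) + Z = (-1788 + 2372) + 256 = 584 + 256 = 840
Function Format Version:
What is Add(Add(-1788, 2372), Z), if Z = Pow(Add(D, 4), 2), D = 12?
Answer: 840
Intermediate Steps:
Z = 256 (Z = Pow(Add(12, 4), 2) = Pow(16, 2) = 256)
Add(Add(-1788, 2372), Z) = Add(Add(-1788, 2372), 256) = Add(584, 256) = 840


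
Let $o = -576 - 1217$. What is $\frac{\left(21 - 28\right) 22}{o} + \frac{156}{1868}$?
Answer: $\frac{12895}{76121} \approx 0.1694$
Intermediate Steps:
$o = -1793$ ($o = -576 - 1217 = -1793$)
$\frac{\left(21 - 28\right) 22}{o} + \frac{156}{1868} = \frac{\left(21 - 28\right) 22}{-1793} + \frac{156}{1868} = \left(-7\right) 22 \left(- \frac{1}{1793}\right) + 156 \cdot \frac{1}{1868} = \left(-154\right) \left(- \frac{1}{1793}\right) + \frac{39}{467} = \frac{14}{163} + \frac{39}{467} = \frac{12895}{76121}$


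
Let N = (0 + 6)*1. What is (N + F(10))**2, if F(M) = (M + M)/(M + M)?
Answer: 49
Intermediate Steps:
F(M) = 1 (F(M) = (2*M)/((2*M)) = (2*M)*(1/(2*M)) = 1)
N = 6 (N = 6*1 = 6)
(N + F(10))**2 = (6 + 1)**2 = 7**2 = 49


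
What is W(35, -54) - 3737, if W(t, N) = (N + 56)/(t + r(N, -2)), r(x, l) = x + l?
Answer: -78479/21 ≈ -3737.1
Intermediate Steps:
r(x, l) = l + x
W(t, N) = (56 + N)/(-2 + N + t) (W(t, N) = (N + 56)/(t + (-2 + N)) = (56 + N)/(-2 + N + t))
W(35, -54) - 3737 = (56 - 54)/(-2 - 54 + 35) - 3737 = 2/(-21) - 3737 = -1/21*2 - 3737 = -2/21 - 3737 = -78479/21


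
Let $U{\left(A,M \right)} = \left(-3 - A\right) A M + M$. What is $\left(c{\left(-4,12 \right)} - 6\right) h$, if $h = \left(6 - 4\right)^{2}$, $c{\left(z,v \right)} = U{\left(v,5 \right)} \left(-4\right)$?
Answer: $14296$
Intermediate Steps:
$U{\left(A,M \right)} = M + A M \left(-3 - A\right)$ ($U{\left(A,M \right)} = A \left(-3 - A\right) M + M = A M \left(-3 - A\right) + M = M + A M \left(-3 - A\right)$)
$c{\left(z,v \right)} = -20 + 20 v^{2} + 60 v$ ($c{\left(z,v \right)} = 5 \left(1 - v^{2} - 3 v\right) \left(-4\right) = \left(5 - 15 v - 5 v^{2}\right) \left(-4\right) = -20 + 20 v^{2} + 60 v$)
$h = 4$ ($h = 2^{2} = 4$)
$\left(c{\left(-4,12 \right)} - 6\right) h = \left(\left(-20 + 20 \cdot 12^{2} + 60 \cdot 12\right) - 6\right) 4 = \left(\left(-20 + 20 \cdot 144 + 720\right) - 6\right) 4 = \left(\left(-20 + 2880 + 720\right) - 6\right) 4 = \left(3580 - 6\right) 4 = 3574 \cdot 4 = 14296$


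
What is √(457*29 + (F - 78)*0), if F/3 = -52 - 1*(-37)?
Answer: √13253 ≈ 115.12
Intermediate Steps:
F = -45 (F = 3*(-52 - 1*(-37)) = 3*(-52 + 37) = 3*(-15) = -45)
√(457*29 + (F - 78)*0) = √(457*29 + (-45 - 78)*0) = √(13253 - 123*0) = √(13253 + 0) = √13253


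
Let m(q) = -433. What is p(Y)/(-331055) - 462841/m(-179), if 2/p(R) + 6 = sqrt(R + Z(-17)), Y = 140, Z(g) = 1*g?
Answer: 4443548988663/4157057635 - 2*sqrt(123)/28801785 ≈ 1068.9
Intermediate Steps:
Z(g) = g
p(R) = 2/(-6 + sqrt(-17 + R)) (p(R) = 2/(-6 + sqrt(R - 17)) = 2/(-6 + sqrt(-17 + R)))
p(Y)/(-331055) - 462841/m(-179) = (2/(-6 + sqrt(-17 + 140)))/(-331055) - 462841/(-433) = (2/(-6 + sqrt(123)))*(-1/331055) - 462841*(-1/433) = -2/(331055*(-6 + sqrt(123))) + 462841/433 = 462841/433 - 2/(331055*(-6 + sqrt(123)))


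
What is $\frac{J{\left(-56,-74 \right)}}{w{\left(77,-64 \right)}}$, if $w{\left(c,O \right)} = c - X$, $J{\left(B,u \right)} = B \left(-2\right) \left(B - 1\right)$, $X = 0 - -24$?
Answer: $- \frac{6384}{53} \approx -120.45$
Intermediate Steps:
$X = 24$ ($X = 0 + 24 = 24$)
$J{\left(B,u \right)} = - 2 B \left(-1 + B\right)$ ($J{\left(B,u \right)} = - 2 B \left(B - 1\right) = - 2 B \left(-1 + B\right)$)
$w{\left(c,O \right)} = -24 + c$ ($w{\left(c,O \right)} = c - 24 = -24 + c$)
$\frac{J{\left(-56,-74 \right)}}{w{\left(77,-64 \right)}} = \frac{2 \left(-56\right) \left(1 - -56\right)}{-24 + 77} = \frac{2 \left(-56\right) \left(1 + 56\right)}{53} = 2 \left(-56\right) 57 \cdot \frac{1}{53} = \left(-6384\right) \frac{1}{53} = - \frac{6384}{53}$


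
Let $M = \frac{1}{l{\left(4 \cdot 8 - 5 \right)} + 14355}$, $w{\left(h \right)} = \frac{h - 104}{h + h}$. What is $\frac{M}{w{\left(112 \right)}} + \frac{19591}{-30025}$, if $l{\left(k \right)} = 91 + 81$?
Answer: $- \frac{283757757}{436173175} \approx -0.65056$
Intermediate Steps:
$l{\left(k \right)} = 172$
$w{\left(h \right)} = \frac{-104 + h}{2 h}$
$M = \frac{1}{14527}$ ($M = \frac{1}{172 + 14355} = \frac{1}{14527} \approx 6.8837 \cdot 10^{-5}$)
$\frac{M}{w{\left(112 \right)}} + \frac{19591}{-30025} = \frac{1}{14527 \frac{-104 + 112}{2 \cdot 112}} + \frac{19591}{-30025} = \frac{1}{14527 \cdot \frac{1}{2} \cdot \frac{1}{112} \cdot 8} + 19591 \left(- \frac{1}{30025}\right) = \frac{\frac{1}{\frac{1}{28}}}{14527} - \frac{19591}{30025} = \frac{1}{14527} \cdot 28 - \frac{19591}{30025} = \frac{28}{14527} - \frac{19591}{30025} = - \frac{283757757}{436173175}$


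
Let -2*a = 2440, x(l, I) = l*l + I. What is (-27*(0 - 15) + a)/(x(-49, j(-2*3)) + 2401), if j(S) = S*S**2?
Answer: -815/4586 ≈ -0.17771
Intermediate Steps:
j(S) = S**3
x(l, I) = I + l**2 (x(l, I) = l**2 + I = I + l**2)
a = -1220 (a = -1/2*2440 = -1220)
(-27*(0 - 15) + a)/(x(-49, j(-2*3)) + 2401) = (-27*(0 - 15) - 1220)/(((-2*3)**3 + (-49)**2) + 2401) = (-27*(-15) - 1220)/(((-6)**3 + 2401) + 2401) = (405 - 1220)/((-216 + 2401) + 2401) = -815/(2185 + 2401) = -815/4586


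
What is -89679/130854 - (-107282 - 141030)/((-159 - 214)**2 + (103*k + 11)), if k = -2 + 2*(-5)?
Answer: 209640892/187971771 ≈ 1.1153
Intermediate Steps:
k = -12 (k = -2 - 10 = -12)
-89679/130854 - (-107282 - 141030)/((-159 - 214)**2 + (103*k + 11)) = -89679/130854 - (-107282 - 141030)/((-159 - 214)**2 + (103*(-12) + 11)) = -89679*1/130854 - (-248312)/((-373)**2 + (-1236 + 11)) = -29893/43618 - (-248312)/(139129 - 1225) = -29893/43618 - (-248312)/137904 = -29893/43618 - 1*(-31039/17238) = -29893/43618 + 31039/17238 = 209640892/187971771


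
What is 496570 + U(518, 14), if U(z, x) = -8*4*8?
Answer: 496314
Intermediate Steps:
U(z, x) = -256 (U(z, x) = -32*8 = -256)
496570 + U(518, 14) = 496570 - 256 = 496314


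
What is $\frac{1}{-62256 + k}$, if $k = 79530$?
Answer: $\frac{1}{17274} \approx 5.789 \cdot 10^{-5}$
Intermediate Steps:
$\frac{1}{-62256 + k} = \frac{1}{-62256 + 79530} = \frac{1}{17274}$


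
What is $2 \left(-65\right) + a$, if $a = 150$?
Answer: $20$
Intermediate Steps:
$2 \left(-65\right) + a = 2 \left(-65\right) + 150 = -130 + 150 = 20$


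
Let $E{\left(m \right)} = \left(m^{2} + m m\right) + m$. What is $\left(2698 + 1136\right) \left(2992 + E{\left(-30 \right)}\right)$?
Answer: $18257508$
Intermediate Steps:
$E{\left(m \right)} = m + 2 m^{2}$ ($E{\left(m \right)} = \left(m^{2} + m^{2}\right) + m = 2 m^{2} + m = m + 2 m^{2}$)
$\left(2698 + 1136\right) \left(2992 + E{\left(-30 \right)}\right) = \left(2698 + 1136\right) \left(2992 - 30 \left(1 + 2 \left(-30\right)\right)\right) = 3834 \left(2992 - 30 \left(1 - 60\right)\right) = 3834 \left(2992 - -1770\right) = 3834 \left(2992 + 1770\right) = 3834 \cdot 4762 = 18257508$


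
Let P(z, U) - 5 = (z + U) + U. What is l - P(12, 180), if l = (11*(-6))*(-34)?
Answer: 1867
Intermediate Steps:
l = 2244 (l = -66*(-34) = 2244)
P(z, U) = 5 + z + 2*U (P(z, U) = 5 + ((z + U) + U) = 5 + ((U + z) + U) = 5 + (z + 2*U) = 5 + z + 2*U)
l - P(12, 180) = 2244 - (5 + 12 + 2*180) = 2244 - (5 + 12 + 360) = 2244 - 1*377 = 2244 - 377 = 1867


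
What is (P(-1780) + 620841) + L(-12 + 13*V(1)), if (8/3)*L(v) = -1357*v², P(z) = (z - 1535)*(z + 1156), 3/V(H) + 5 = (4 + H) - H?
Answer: 10926537/8 ≈ 1.3658e+6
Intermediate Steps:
V(H) = -3 (V(H) = 3/(-5 + ((4 + H) - H)) = 3/(-5 + 4) = 3/(-1) = 3*(-1) = -3)
P(z) = (-1535 + z)*(1156 + z)
L(v) = -4071*v²/8 (L(v) = 3*(-1357*v²)/8 = -4071*v²/8)
(P(-1780) + 620841) + L(-12 + 13*V(1)) = ((-1774460 + (-1780)² - 379*(-1780)) + 620841) - 4071*(-12 + 13*(-3))²/8 = ((-1774460 + 3168400 + 674620) + 620841) - 4071*(-12 - 39)²/8 = (2068560 + 620841) - 4071/8*(-51)² = 2689401 - 4071/8*2601 = 2689401 - 10588671/8 = 10926537/8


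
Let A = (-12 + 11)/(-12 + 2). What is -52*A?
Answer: -26/5 ≈ -5.2000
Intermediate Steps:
A = ⅒ (A = -1/(-10) = -1*(-⅒) = ⅒ ≈ 0.10000)
-52*A = -52*⅒ = -26/5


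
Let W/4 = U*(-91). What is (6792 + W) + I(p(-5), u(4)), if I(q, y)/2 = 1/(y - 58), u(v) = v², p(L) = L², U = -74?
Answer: 708287/21 ≈ 33728.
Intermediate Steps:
W = 26936 (W = 4*(-74*(-91)) = 4*6734 = 26936)
I(q, y) = 2/(-58 + y) (I(q, y) = 2/(y - 58) = 2/(-58 + y))
(6792 + W) + I(p(-5), u(4)) = (6792 + 26936) + 2/(-58 + 4²) = 33728 + 2/(-58 + 16) = 33728 + 2/(-42) = 33728 + 2*(-1/42) = 33728 - 1/21 = 708287/21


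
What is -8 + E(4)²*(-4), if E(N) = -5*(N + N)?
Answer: -6408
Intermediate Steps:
E(N) = -10*N
-8 + E(4)²*(-4) = -8 + (-10*4)²*(-4) = -8 + (-40)²*(-4) = -8 + 1600*(-4) = -8 - 6400 = -6408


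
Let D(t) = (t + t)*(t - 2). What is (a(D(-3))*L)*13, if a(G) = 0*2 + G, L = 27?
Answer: 10530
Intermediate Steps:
D(t) = 2*t*(-2 + t) (D(t) = (2*t)*(-2 + t) = 2*t*(-2 + t))
a(G) = G (a(G) = 0 + G = G)
(a(D(-3))*L)*13 = ((2*(-3)*(-2 - 3))*27)*13 = ((2*(-3)*(-5))*27)*13 = (30*27)*13 = 810*13 = 10530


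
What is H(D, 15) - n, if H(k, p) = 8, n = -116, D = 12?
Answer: 124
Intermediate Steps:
H(D, 15) - n = 8 - 1*(-116) = 8 + 116 = 124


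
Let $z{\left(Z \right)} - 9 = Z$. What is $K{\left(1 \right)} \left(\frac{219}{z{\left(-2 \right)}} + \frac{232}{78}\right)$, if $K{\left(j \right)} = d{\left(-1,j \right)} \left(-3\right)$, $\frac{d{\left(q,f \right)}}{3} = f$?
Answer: $- \frac{28059}{91} \approx -308.34$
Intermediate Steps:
$d{\left(q,f \right)} = 3 f$
$z{\left(Z \right)} = 9 + Z$
$K{\left(j \right)} = - 9 j$ ($K{\left(j \right)} = 3 j \left(-3\right) = - 9 j$)
$K{\left(1 \right)} \left(\frac{219}{z{\left(-2 \right)}} + \frac{232}{78}\right) = \left(-9\right) 1 \left(\frac{219}{9 - 2} + \frac{232}{78}\right) = - 9 \left(\frac{219}{7} + 232 \cdot \frac{1}{78}\right) = - 9 \left(219 \cdot \frac{1}{7} + \frac{116}{39}\right) = - 9 \left(\frac{219}{7} + \frac{116}{39}\right) = \left(-9\right) \frac{9353}{273} = - \frac{28059}{91}$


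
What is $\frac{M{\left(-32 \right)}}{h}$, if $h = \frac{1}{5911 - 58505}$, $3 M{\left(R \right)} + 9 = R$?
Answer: $\frac{2156354}{3} \approx 7.1879 \cdot 10^{5}$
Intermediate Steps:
$M{\left(R \right)} = -3 + \frac{R}{3}$
$h = - \frac{1}{52594}$ ($h = \frac{1}{-52594} = - \frac{1}{52594} \approx -1.9014 \cdot 10^{-5}$)
$\frac{M{\left(-32 \right)}}{h} = \frac{-3 + \frac{1}{3} \left(-32\right)}{- \frac{1}{52594}} = \left(-3 - \frac{32}{3}\right) \left(-52594\right) = \left(- \frac{41}{3}\right) \left(-52594\right) = \frac{2156354}{3}$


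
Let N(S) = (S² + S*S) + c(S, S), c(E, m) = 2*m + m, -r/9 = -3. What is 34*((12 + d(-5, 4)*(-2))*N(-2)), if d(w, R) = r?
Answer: -2856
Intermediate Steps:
r = 27 (r = -9*(-3) = 27)
d(w, R) = 27
c(E, m) = 3*m
N(S) = 2*S² + 3*S (N(S) = (S² + S*S) + 3*S = (S² + S²) + 3*S = 2*S² + 3*S)
34*((12 + d(-5, 4)*(-2))*N(-2)) = 34*((12 + 27*(-2))*(-2*(3 + 2*(-2)))) = 34*((12 - 54)*(-2*(3 - 4))) = 34*(-(-84)*(-1)) = 34*(-42*2) = 34*(-84) = -2856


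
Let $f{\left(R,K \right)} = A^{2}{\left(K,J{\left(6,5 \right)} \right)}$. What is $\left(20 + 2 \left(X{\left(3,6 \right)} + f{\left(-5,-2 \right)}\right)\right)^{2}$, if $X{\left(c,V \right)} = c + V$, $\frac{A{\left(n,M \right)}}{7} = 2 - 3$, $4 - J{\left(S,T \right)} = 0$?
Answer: $18496$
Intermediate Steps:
$J{\left(S,T \right)} = 4$ ($J{\left(S,T \right)} = 4 - 0 = 4 + 0 = 4$)
$A{\left(n,M \right)} = -7$ ($A{\left(n,M \right)} = 7 \left(2 - 3\right) = 7 \left(-1\right) = -7$)
$f{\left(R,K \right)} = 49$ ($f{\left(R,K \right)} = \left(-7\right)^{2} = 49$)
$X{\left(c,V \right)} = V + c$
$\left(20 + 2 \left(X{\left(3,6 \right)} + f{\left(-5,-2 \right)}\right)\right)^{2} = \left(20 + 2 \left(\left(6 + 3\right) + 49\right)\right)^{2} = \left(20 + 2 \left(9 + 49\right)\right)^{2} = \left(20 + 2 \cdot 58\right)^{2} = \left(20 + 116\right)^{2} = 136^{2} = 18496$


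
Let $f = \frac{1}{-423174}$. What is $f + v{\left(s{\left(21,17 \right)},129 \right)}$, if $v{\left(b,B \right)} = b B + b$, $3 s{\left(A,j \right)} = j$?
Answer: $\frac{311738179}{423174} \approx 736.67$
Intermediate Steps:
$s{\left(A,j \right)} = \frac{j}{3}$
$f = - \frac{1}{423174} \approx -2.3631 \cdot 10^{-6}$
$v{\left(b,B \right)} = b + B b$ ($v{\left(b,B \right)} = B b + b = b + B b$)
$f + v{\left(s{\left(21,17 \right)},129 \right)} = - \frac{1}{423174} + \frac{1}{3} \cdot 17 \left(1 + 129\right) = - \frac{1}{423174} + \frac{17}{3} \cdot 130 = - \frac{1}{423174} + \frac{2210}{3} = \frac{311738179}{423174}$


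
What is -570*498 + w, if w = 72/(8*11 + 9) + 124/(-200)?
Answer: -1376720407/4850 ≈ -2.8386e+5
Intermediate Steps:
w = 593/4850 (w = 72/(88 + 9) + 124*(-1/200) = 72/97 - 31/50 = 593/4850 ≈ 0.12227)
-570*498 + w = -570*498 + 593/4850 = -283860 + 593/4850 = -1376720407/4850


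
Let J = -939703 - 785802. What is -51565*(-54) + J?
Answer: 1059005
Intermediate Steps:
J = -1725505
-51565*(-54) + J = -51565*(-54) - 1725505 = 2784510 - 1725505 = 1059005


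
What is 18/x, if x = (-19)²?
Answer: 18/361 ≈ 0.049861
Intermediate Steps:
x = 361
18/x = 18/361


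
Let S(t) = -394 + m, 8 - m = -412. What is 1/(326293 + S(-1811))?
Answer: 1/326319 ≈ 3.0645e-6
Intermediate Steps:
m = 420 (m = 8 - 1*(-412) = 8 + 412 = 420)
S(t) = 26 (S(t) = -394 + 420 = 26)
1/(326293 + S(-1811)) = 1/(326293 + 26) = 1/326319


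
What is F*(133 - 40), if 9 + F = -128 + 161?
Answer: 2232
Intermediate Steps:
F = 24 (F = -9 + (-128 + 161) = -9 + 33 = 24)
F*(133 - 40) = 24*(133 - 40) = 24*93 = 2232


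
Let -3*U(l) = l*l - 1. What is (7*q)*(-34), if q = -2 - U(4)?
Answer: -714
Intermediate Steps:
U(l) = ⅓ - l²/3 (U(l) = -(l*l - 1)/3 = -(l² - 1)/3 = -(-1 + l²)/3 = ⅓ - l²/3)
q = 3 (q = -2 - (⅓ - ⅓*4²) = -2 - (⅓ - ⅓*16) = -2 - (⅓ - 16/3) = -2 - 1*(-5) = -2 + 5 = 3)
(7*q)*(-34) = (7*3)*(-34) = 21*(-34) = -714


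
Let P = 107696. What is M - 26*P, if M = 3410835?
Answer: 610739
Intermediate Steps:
M - 26*P = 3410835 - 26*107696 = 3410835 - 2800096 = 610739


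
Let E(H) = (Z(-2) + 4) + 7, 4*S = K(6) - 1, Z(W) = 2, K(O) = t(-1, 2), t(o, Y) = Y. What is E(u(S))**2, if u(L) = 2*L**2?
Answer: 169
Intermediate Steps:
K(O) = 2
S = 1/4 (S = (2 - 1)/4 = (1/4)*1 = 1/4 ≈ 0.25000)
E(H) = 13 (E(H) = (2 + 4) + 7 = 6 + 7 = 13)
E(u(S))**2 = 13**2 = 169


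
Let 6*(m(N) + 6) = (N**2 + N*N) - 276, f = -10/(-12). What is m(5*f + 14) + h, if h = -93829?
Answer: -10127267/108 ≈ -93771.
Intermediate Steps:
f = 5/6 (f = -10*(-1/12) = 5/6 ≈ 0.83333)
m(N) = -52 + N**2/3 (m(N) = -6 + ((N**2 + N*N) - 276)/6 = -6 + ((N**2 + N**2) - 276)/6 = -6 + (2*N**2 - 276)/6 = -6 + (-276 + 2*N**2)/6 = -6 + (-46 + N**2/3) = -52 + N**2/3)
m(5*f + 14) + h = (-52 + (5*(5/6) + 14)**2/3) - 93829 = (-52 + (25/6 + 14)**2/3) - 93829 = (-52 + (109/6)**2/3) - 93829 = (-52 + (1/3)*(11881/36)) - 93829 = (-52 + 11881/108) - 93829 = 6265/108 - 93829 = -10127267/108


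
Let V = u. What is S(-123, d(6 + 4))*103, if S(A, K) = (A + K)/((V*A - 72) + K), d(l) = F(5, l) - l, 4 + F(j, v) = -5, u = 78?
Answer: 14626/9685 ≈ 1.5102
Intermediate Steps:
V = 78
F(j, v) = -9 (F(j, v) = -4 - 5 = -9)
d(l) = -9 - l
S(A, K) = (A + K)/(-72 + K + 78*A) (S(A, K) = (A + K)/((78*A - 72) + K) = (A + K)/((-72 + 78*A) + K) = (A + K)/(-72 + K + 78*A))
S(-123, d(6 + 4))*103 = ((-123 + (-9 - (6 + 4)))/(-72 + (-9 - (6 + 4)) + 78*(-123)))*103 = ((-123 + (-9 - 1*10))/(-72 + (-9 - 1*10) - 9594))*103 = ((-123 + (-9 - 10))/(-72 + (-9 - 10) - 9594))*103 = ((-123 - 19)/(-72 - 19 - 9594))*103 = (-142/(-9685))*103 = -1/9685*(-142)*103 = (142/9685)*103 = 14626/9685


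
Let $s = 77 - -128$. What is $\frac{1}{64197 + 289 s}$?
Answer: $\frac{1}{123442} \approx 8.101 \cdot 10^{-6}$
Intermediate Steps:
$s = 205$ ($s = 77 + 128 = 205$)
$\frac{1}{64197 + 289 s} = \frac{1}{64197 + 289 \cdot 205} = \frac{1}{64197 + 59245} = \frac{1}{123442}$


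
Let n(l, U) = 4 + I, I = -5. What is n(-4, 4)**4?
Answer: 1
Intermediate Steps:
n(l, U) = -1 (n(l, U) = 4 - 5 = -1)
n(-4, 4)**4 = (-1)**4 = 1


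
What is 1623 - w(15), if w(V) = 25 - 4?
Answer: 1602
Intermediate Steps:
w(V) = 21
1623 - w(15) = 1623 - 1*21 = 1623 - 21 = 1602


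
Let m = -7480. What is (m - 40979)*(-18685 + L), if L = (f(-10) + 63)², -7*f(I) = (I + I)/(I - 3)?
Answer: 5916461849244/8281 ≈ 7.1446e+8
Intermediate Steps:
f(I) = -2*I/(7*(-3 + I)) (f(I) = -(I + I)/(7*(I - 3)) = -2*I/(7*(-3 + I)))
L = 32638369/8281 (L = (-2*(-10)/(-21 + 7*(-10)) + 63)² = (-2*(-10)/(-21 - 70) + 63)² = (-2*(-10)/(-91) + 63)² = (-2*(-10)*(-1/91) + 63)² = (-20/91 + 63)² = (5713/91)² = 32638369/8281 ≈ 3941.4)
(m - 40979)*(-18685 + L) = (-7480 - 40979)*(-18685 + 32638369/8281) = -48459*(-122092116/8281) = 5916461849244/8281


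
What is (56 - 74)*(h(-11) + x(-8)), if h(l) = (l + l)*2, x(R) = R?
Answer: 936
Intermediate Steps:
h(l) = 4*l (h(l) = (2*l)*2 = 4*l)
(56 - 74)*(h(-11) + x(-8)) = (56 - 74)*(4*(-11) - 8) = -18*(-44 - 8) = -18*(-52) = 936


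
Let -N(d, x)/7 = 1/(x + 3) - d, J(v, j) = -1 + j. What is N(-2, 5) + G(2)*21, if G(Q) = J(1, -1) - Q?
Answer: -791/8 ≈ -98.875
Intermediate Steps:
N(d, x) = -7/(3 + x) + 7*d (N(d, x) = -7*(1/(x + 3) - d) = -7*(1/(3 + x) - d) = -7/(3 + x) + 7*d)
G(Q) = -2 - Q (G(Q) = (-1 - 1) - Q = -2 - Q)
N(-2, 5) + G(2)*21 = 7*(-1 + 3*(-2) - 2*5)/(3 + 5) + (-2 - 1*2)*21 = 7*(-1 - 6 - 10)/8 + (-2 - 2)*21 = 7*(⅛)*(-17) - 4*21 = -119/8 - 84 = -791/8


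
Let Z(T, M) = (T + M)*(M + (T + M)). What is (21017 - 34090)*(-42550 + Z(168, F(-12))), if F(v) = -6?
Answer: 225875294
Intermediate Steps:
Z(T, M) = (M + T)*(T + 2*M) (Z(T, M) = (M + T)*(M + (M + T)) = (M + T)*(T + 2*M))
(21017 - 34090)*(-42550 + Z(168, F(-12))) = (21017 - 34090)*(-42550 + (168² + 2*(-6)² + 3*(-6)*168)) = -13073*(-42550 + (28224 + 2*36 - 3024)) = -13073*(-42550 + (28224 + 72 - 3024)) = -13073*(-42550 + 25272) = -13073*(-17278) = 225875294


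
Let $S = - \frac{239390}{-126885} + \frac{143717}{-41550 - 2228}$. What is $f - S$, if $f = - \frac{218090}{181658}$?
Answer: $\frac{2820163217965}{14415266951382} \approx 0.19564$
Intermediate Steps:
$f = - \frac{109045}{90829}$ ($f = \left(-218090\right) \frac{1}{181658} = - \frac{109045}{90829} \approx -1.2006$)
$S = - \frac{221586175}{158707758}$ ($S = \left(-239390\right) \left(- \frac{1}{126885}\right) + \frac{143717}{-43778} = \frac{47878}{25377} + 143717 \left(- \frac{1}{43778}\right) = \frac{47878}{25377} - \frac{20531}{6254} = - \frac{221586175}{158707758} \approx -1.3962$)
$f - S = - \frac{109045}{90829} - - \frac{221586175}{158707758} = - \frac{109045}{90829} + \frac{221586175}{158707758} = \frac{2820163217965}{14415266951382}$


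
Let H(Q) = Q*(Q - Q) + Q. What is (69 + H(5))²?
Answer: 5476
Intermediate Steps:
H(Q) = Q (H(Q) = Q*0 + Q = 0 + Q = Q)
(69 + H(5))² = (69 + 5)² = 74² = 5476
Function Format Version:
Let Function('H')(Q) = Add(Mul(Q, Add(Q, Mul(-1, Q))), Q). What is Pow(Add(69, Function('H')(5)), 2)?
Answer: 5476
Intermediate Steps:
Function('H')(Q) = Q (Function('H')(Q) = Add(Mul(Q, 0), Q) = Add(0, Q) = Q)
Pow(Add(69, Function('H')(5)), 2) = Pow(Add(69, 5), 2) = Pow(74, 2) = 5476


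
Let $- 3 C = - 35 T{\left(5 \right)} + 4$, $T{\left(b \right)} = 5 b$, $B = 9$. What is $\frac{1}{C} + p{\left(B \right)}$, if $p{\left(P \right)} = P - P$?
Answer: $\frac{3}{871} \approx 0.0034443$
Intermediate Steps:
$p{\left(P \right)} = 0$
$C = \frac{871}{3}$ ($C = - \frac{- 35 \cdot 5 \cdot 5 + 4}{3} = - \frac{\left(-35\right) 25 + 4}{3} = - \frac{-875 + 4}{3} = \left(- \frac{1}{3}\right) \left(-871\right) = \frac{871}{3} \approx 290.33$)
$\frac{1}{C} + p{\left(B \right)} = \frac{1}{\frac{871}{3}} + 0 = \frac{3}{871} + 0 = \frac{3}{871}$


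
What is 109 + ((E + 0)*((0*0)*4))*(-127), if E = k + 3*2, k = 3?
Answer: 109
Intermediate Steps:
E = 9 (E = 3 + 3*2 = 3 + 6 = 9)
109 + ((E + 0)*((0*0)*4))*(-127) = 109 + ((9 + 0)*((0*0)*4))*(-127) = 109 + (9*(0*4))*(-127) = 109 + (9*0)*(-127) = 109 + 0*(-127) = 109 + 0 = 109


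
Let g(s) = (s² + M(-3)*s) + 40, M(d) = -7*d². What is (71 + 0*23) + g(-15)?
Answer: 1281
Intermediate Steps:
g(s) = 40 + s² - 63*s (g(s) = (s² + (-7*(-3)²)*s) + 40 = (s² + (-7*9)*s) + 40 = (s² - 63*s) + 40 = 40 + s² - 63*s)
(71 + 0*23) + g(-15) = (71 + 0*23) + (40 + (-15)² - 63*(-15)) = (71 + 0) + (40 + 225 + 945) = 71 + 1210 = 1281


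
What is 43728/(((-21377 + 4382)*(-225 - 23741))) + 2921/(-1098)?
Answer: -198280270871/74536297110 ≈ -2.6602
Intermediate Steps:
43728/(((-21377 + 4382)*(-225 - 23741))) + 2921/(-1098) = 43728/((-16995*(-23966))) + 2921*(-1/1098) = 43728/407302170 - 2921/1098 = 43728*(1/407302170) - 2921/1098 = 7288/67883695 - 2921/1098 = -198280270871/74536297110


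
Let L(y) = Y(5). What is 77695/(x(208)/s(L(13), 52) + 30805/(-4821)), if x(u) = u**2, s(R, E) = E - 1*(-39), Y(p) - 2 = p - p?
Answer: 2621973165/15828653 ≈ 165.65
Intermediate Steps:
Y(p) = 2 (Y(p) = 2 + (p - p) = 2 + 0 = 2)
L(y) = 2
s(R, E) = 39 + E (s(R, E) = E + 39 = 39 + E)
77695/(x(208)/s(L(13), 52) + 30805/(-4821)) = 77695/(208**2/(39 + 52) + 30805/(-4821)) = 77695/(43264/91 + 30805*(-1/4821)) = 77695/(43264*(1/91) - 30805/4821) = 77695/(3328/7 - 30805/4821) = 77695/(15828653/33747) = 77695*(33747/15828653) = 2621973165/15828653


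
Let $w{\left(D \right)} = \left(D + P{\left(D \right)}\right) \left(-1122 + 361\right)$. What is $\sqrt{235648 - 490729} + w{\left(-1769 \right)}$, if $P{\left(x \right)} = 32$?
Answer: $1321857 + i \sqrt{255081} \approx 1.3219 \cdot 10^{6} + 505.06 i$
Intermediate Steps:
$w{\left(D \right)} = -24352 - 761 D$ ($w{\left(D \right)} = \left(D + 32\right) \left(-1122 + 361\right) = \left(32 + D\right) \left(-761\right) = -24352 - 761 D$)
$\sqrt{235648 - 490729} + w{\left(-1769 \right)} = \sqrt{235648 - 490729} - -1321857 = \sqrt{-255081} + \left(-24352 + 1346209\right) = i \sqrt{255081} + 1321857 = 1321857 + i \sqrt{255081}$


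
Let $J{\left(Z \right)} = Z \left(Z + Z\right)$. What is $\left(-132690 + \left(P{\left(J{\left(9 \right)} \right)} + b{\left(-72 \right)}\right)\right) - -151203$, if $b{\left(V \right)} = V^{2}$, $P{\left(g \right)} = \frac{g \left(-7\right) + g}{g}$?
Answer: $23691$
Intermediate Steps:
$J{\left(Z \right)} = 2 Z^{2}$ ($J{\left(Z \right)} = Z 2 Z = 2 Z^{2}$)
$P{\left(g \right)} = -6$ ($P{\left(g \right)} = \frac{- 7 g + g}{g} = \frac{\left(-6\right) g}{g} = -6$)
$\left(-132690 + \left(P{\left(J{\left(9 \right)} \right)} + b{\left(-72 \right)}\right)\right) - -151203 = \left(-132690 - \left(6 - \left(-72\right)^{2}\right)\right) - -151203 = \left(-132690 + \left(-6 + 5184\right)\right) + 151203 = \left(-132690 + 5178\right) + 151203 = -127512 + 151203 = 23691$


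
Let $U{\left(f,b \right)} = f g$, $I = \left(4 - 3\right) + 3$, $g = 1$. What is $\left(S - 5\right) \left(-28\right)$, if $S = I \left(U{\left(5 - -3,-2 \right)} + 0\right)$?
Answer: $-756$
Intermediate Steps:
$I = 4$ ($I = 1 + 3 = 4$)
$U{\left(f,b \right)} = f$ ($U{\left(f,b \right)} = f 1 = f$)
$S = 32$ ($S = 4 \left(\left(5 - -3\right) + 0\right) = 4 \left(\left(5 + 3\right) + 0\right) = 4 \left(8 + 0\right) = 4 \cdot 8 = 32$)
$\left(S - 5\right) \left(-28\right) = \left(32 - 5\right) \left(-28\right) = 27 \left(-28\right) = -756$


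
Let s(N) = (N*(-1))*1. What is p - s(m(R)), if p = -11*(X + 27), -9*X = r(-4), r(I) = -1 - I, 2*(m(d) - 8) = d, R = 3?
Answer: -1703/6 ≈ -283.83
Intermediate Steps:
m(d) = 8 + d/2
s(N) = -N (s(N) = -N*1 = -N)
X = -1/3 (X = -(-1 - 1*(-4))/9 = -(-1 + 4)/9 = -1/9*3 = -1/3 ≈ -0.33333)
p = -880/3 (p = -11*(-1/3 + 27) = -11*80/3 = -880/3 ≈ -293.33)
p - s(m(R)) = -880/3 - (-1)*(8 + (1/2)*3) = -880/3 - (-1)*(8 + 3/2) = -880/3 - (-1)*19/2 = -880/3 - 1*(-19/2) = -880/3 + 19/2 = -1703/6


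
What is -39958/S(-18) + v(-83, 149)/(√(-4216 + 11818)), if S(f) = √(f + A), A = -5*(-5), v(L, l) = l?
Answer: -39958*√7/7 + 149*√7602/7602 ≈ -15101.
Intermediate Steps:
A = 25
S(f) = √(25 + f) (S(f) = √(f + 25) = √(25 + f))
-39958/S(-18) + v(-83, 149)/(√(-4216 + 11818)) = -39958/√(25 - 18) + 149/(√(-4216 + 11818)) = -39958*√7/7 + 149/(√7602) = -39958*√7/7 + 149*(√7602/7602) = -39958*√7/7 + 149*√7602/7602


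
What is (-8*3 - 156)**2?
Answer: 32400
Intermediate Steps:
(-8*3 - 156)**2 = (-24 - 156)**2 = (-180)**2 = 32400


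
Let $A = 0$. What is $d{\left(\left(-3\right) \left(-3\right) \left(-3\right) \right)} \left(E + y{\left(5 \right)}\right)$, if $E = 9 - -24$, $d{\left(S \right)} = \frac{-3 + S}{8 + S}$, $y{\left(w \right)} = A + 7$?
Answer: $\frac{1200}{19} \approx 63.158$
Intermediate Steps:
$y{\left(w \right)} = 7$ ($y{\left(w \right)} = 0 + 7 = 7$)
$d{\left(S \right)} = \frac{-3 + S}{8 + S}$
$E = 33$ ($E = 9 + 24 = 33$)
$d{\left(\left(-3\right) \left(-3\right) \left(-3\right) \right)} \left(E + y{\left(5 \right)}\right) = \frac{-3 + \left(-3\right) \left(-3\right) \left(-3\right)}{8 + \left(-3\right) \left(-3\right) \left(-3\right)} \left(33 + 7\right) = \frac{-3 + 9 \left(-3\right)}{8 + 9 \left(-3\right)} 40 = \frac{-3 - 27}{8 - 27} \cdot 40 = \frac{1}{-19} \left(-30\right) 40 = \left(- \frac{1}{19}\right) \left(-30\right) 40 = \frac{30}{19} \cdot 40 = \frac{1200}{19}$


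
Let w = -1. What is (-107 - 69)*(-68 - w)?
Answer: 11792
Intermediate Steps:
(-107 - 69)*(-68 - w) = (-107 - 69)*(-68 - 1*(-1)) = -176*(-68 + 1) = -176*(-67) = 11792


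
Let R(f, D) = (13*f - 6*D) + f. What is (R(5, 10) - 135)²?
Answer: 15625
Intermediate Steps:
R(f, D) = -6*D + 14*f (R(f, D) = (-6*D + 13*f) + f = -6*D + 14*f)
(R(5, 10) - 135)² = ((-6*10 + 14*5) - 135)² = ((-60 + 70) - 135)² = (10 - 135)² = (-125)² = 15625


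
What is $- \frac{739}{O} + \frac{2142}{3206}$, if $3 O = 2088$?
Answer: $- \frac{62743}{159384} \approx -0.39366$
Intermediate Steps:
$O = 696$ ($O = \frac{1}{3} \cdot 2088 = 696$)
$- \frac{739}{O} + \frac{2142}{3206} = - \frac{739}{696} + \frac{2142}{3206} = \left(-739\right) \frac{1}{696} + 2142 \cdot \frac{1}{3206} = - \frac{739}{696} + \frac{153}{229} = - \frac{62743}{159384}$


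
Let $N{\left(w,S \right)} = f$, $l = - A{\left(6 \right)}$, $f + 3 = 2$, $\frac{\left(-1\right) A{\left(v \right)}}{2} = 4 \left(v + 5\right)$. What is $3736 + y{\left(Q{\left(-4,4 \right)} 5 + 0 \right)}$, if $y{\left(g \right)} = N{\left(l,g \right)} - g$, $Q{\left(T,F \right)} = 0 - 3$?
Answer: $3750$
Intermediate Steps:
$A{\left(v \right)} = -40 - 8 v$ ($A{\left(v \right)} = - 2 \cdot 4 \left(v + 5\right) = - 2 \cdot 4 \left(5 + v\right) = - 2 \left(20 + 4 v\right) = -40 - 8 v$)
$f = -1$ ($f = -3 + 2 = -1$)
$l = 88$ ($l = - (-40 - 48) = \left(-1\right) \left(-88\right) = 88$)
$Q{\left(T,F \right)} = -3$
$N{\left(w,S \right)} = -1$
$y{\left(g \right)} = -1 - g$
$3736 + y{\left(Q{\left(-4,4 \right)} 5 + 0 \right)} = 3736 - \left(1 - 15\right) = 3736 - -14 = 3736 + \left(-1 + 15\right) = 3736 + 14 = 3750$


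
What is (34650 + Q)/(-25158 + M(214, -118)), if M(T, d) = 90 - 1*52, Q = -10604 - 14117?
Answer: -9929/25120 ≈ -0.39526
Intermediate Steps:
Q = -24721
M(T, d) = 38 (M(T, d) = 90 - 52 = 38)
(34650 + Q)/(-25158 + M(214, -118)) = (34650 - 24721)/(-25158 + 38) = 9929/(-25120) = 9929*(-1/25120) = -9929/25120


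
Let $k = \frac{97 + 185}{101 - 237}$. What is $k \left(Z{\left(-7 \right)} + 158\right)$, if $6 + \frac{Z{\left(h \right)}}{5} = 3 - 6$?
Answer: $- \frac{15933}{68} \approx -234.31$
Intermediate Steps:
$Z{\left(h \right)} = -45$ ($Z{\left(h \right)} = -30 + 5 \left(3 - 6\right) = -30 + 5 \left(-3\right) = -30 - 15 = -45$)
$k = - \frac{141}{68}$ ($k = \frac{282}{-136} = 282 \left(- \frac{1}{136}\right) = - \frac{141}{68} \approx -2.0735$)
$k \left(Z{\left(-7 \right)} + 158\right) = - \frac{141 \left(-45 + 158\right)}{68} = \left(- \frac{141}{68}\right) 113 = - \frac{15933}{68}$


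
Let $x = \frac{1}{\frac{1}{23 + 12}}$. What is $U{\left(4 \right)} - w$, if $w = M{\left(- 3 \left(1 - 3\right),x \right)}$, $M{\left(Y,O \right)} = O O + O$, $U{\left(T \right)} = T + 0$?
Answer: $-1256$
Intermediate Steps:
$U{\left(T \right)} = T$
$x = 35$ ($x = \frac{1}{\frac{1}{35}} = 35$)
$M{\left(Y,O \right)} = O + O^{2}$ ($M{\left(Y,O \right)} = O^{2} + O = O + O^{2}$)
$w = 1260$ ($w = 35 \left(1 + 35\right) = 35 \cdot 36 = 1260$)
$U{\left(4 \right)} - w = 4 - 1260 = -1256$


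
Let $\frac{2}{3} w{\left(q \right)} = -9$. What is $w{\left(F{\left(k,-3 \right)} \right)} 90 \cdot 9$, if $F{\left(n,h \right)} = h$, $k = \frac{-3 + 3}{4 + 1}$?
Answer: $-10935$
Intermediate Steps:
$k = 0$ ($k = \frac{0}{5} = 0 \cdot \frac{1}{5} = 0$)
$w{\left(q \right)} = - \frac{27}{2}$ ($w{\left(q \right)} = \frac{3}{2} \left(-9\right) = - \frac{27}{2}$)
$w{\left(F{\left(k,-3 \right)} \right)} 90 \cdot 9 = \left(- \frac{27}{2}\right) 90 \cdot 9 = \left(-1215\right) 9 = -10935$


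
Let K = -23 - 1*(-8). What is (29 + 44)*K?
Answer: -1095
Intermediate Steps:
K = -15 (K = -23 + 8 = -15)
(29 + 44)*K = (29 + 44)*(-15) = 73*(-15) = -1095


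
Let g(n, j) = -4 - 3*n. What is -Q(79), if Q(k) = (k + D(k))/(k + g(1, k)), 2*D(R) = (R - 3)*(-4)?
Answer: 73/72 ≈ 1.0139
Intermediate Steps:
D(R) = 6 - 2*R (D(R) = ((R - 3)*(-4))/2 = ((-3 + R)*(-4))/2 = (12 - 4*R)/2 = 6 - 2*R)
Q(k) = (6 - k)/(-7 + k) (Q(k) = (k + (6 - 2*k))/(k + (-4 - 3*1)) = (6 - k)/(k + (-4 - 3)) = (6 - k)/(k - 7) = (6 - k)/(-7 + k))
-Q(79) = -(6 - 1*79)/(-7 + 79) = -(6 - 79)/72 = -(-73)/72 = -1*(-73/72) = 73/72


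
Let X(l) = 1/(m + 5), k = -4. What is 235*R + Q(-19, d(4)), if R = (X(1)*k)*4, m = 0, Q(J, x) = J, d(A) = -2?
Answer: -771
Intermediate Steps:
X(l) = 1/5 (X(l) = 1/(0 + 5) = 1/5)
R = -16/5 (R = ((1/5)*(-4))*4 = -4/5*4 = -16/5 ≈ -3.2000)
235*R + Q(-19, d(4)) = 235*(-16/5) - 19 = -752 - 19 = -771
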